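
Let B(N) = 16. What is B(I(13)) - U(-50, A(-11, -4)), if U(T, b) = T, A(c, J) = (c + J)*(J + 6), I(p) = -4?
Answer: 66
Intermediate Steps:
A(c, J) = (6 + J)*(J + c) (A(c, J) = (J + c)*(6 + J) = (6 + J)*(J + c))
B(I(13)) - U(-50, A(-11, -4)) = 16 - 1*(-50) = 16 + 50 = 66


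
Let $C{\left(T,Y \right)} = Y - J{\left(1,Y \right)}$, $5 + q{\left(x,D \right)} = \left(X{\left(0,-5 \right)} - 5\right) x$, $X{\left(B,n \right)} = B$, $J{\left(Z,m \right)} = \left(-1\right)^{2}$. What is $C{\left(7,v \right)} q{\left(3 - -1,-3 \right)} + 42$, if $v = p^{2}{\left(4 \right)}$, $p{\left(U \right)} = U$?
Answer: $-333$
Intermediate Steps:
$J{\left(Z,m \right)} = 1$
$v = 16$ ($v = 4^{2} = 16$)
$q{\left(x,D \right)} = -5 - 5 x$ ($q{\left(x,D \right)} = -5 + \left(0 - 5\right) x = -5 - 5 x$)
$C{\left(T,Y \right)} = -1 + Y$ ($C{\left(T,Y \right)} = Y - 1 = -1 + Y$)
$C{\left(7,v \right)} q{\left(3 - -1,-3 \right)} + 42 = \left(-1 + 16\right) \left(-5 - 5 \left(3 - -1\right)\right) + 42 = 15 \left(-5 - 5 \left(3 + 1\right)\right) + 42 = 15 \left(-5 - 20\right) + 42 = 15 \left(-25\right) + 42 = -375 + 42 = -333$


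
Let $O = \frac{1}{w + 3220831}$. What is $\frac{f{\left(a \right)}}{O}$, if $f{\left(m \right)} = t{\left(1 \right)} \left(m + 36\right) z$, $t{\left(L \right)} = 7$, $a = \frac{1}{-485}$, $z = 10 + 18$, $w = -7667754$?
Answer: $- \frac{15217210416772}{485} \approx -3.1376 \cdot 10^{10}$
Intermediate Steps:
$z = 28$
$a = - \frac{1}{485} \approx -0.0020619$
$O = - \frac{1}{4446923}$ ($O = \frac{1}{-7667754 + 3220831} = \frac{1}{-4446923} = - \frac{1}{4446923} \approx -2.2487 \cdot 10^{-7}$)
$f{\left(m \right)} = 7056 + 196 m$ ($f{\left(m \right)} = 7 \left(m + 36\right) 28 = 7 \left(36 + m\right) 28 = \left(252 + 7 m\right) 28 = 7056 + 196 m$)
$\frac{f{\left(a \right)}}{O} = \frac{7056 + 196 \left(- \frac{1}{485}\right)}{- \frac{1}{4446923}} = \left(7056 - \frac{196}{485}\right) \left(-4446923\right) = \frac{3421964}{485} \left(-4446923\right) = - \frac{15217210416772}{485}$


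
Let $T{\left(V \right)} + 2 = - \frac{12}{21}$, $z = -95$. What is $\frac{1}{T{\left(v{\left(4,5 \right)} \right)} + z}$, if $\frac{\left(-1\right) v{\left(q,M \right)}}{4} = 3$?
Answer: $- \frac{7}{683} \approx -0.010249$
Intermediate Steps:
$v{\left(q,M \right)} = -12$ ($v{\left(q,M \right)} = \left(-4\right) 3 = -12$)
$T{\left(V \right)} = - \frac{18}{7}$ ($T{\left(V \right)} = -2 - \frac{12}{21} = -2 - \frac{4}{7} = - \frac{18}{7}$)
$\frac{1}{T{\left(v{\left(4,5 \right)} \right)} + z} = \frac{1}{- \frac{18}{7} - 95} = \frac{1}{- \frac{683}{7}} = - \frac{7}{683}$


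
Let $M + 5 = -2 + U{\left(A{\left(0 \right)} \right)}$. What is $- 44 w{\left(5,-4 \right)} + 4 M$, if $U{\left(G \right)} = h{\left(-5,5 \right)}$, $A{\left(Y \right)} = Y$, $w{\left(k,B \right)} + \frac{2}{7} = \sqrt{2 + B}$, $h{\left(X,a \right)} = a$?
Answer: $\frac{32}{7} - 44 i \sqrt{2} \approx 4.5714 - 62.225 i$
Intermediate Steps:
$w{\left(k,B \right)} = - \frac{2}{7} + \sqrt{2 + B}$
$U{\left(G \right)} = 5$
$M = -2$ ($M = -5 + \left(-2 + 5\right) = -5 + 3 = -2$)
$- 44 w{\left(5,-4 \right)} + 4 M = - 44 \left(- \frac{2}{7} + \sqrt{2 - 4}\right) + 4 \left(-2\right) = - 44 \left(- \frac{2}{7} + \sqrt{-2}\right) - 8 = - 44 \left(- \frac{2}{7} + i \sqrt{2}\right) - 8 = \left(\frac{88}{7} - 44 i \sqrt{2}\right) - 8 = \frac{32}{7} - 44 i \sqrt{2}$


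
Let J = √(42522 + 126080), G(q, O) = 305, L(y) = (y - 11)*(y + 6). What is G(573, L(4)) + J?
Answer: 305 + √168602 ≈ 715.61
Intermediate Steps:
L(y) = (-11 + y)*(6 + y)
J = √168602 ≈ 410.61
G(573, L(4)) + J = 305 + √168602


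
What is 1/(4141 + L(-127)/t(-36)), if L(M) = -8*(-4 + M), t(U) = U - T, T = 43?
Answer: 79/326091 ≈ 0.00024226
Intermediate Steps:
t(U) = -43 + U (t(U) = U - 1*43 = U - 43 = -43 + U)
L(M) = 32 - 8*M
1/(4141 + L(-127)/t(-36)) = 1/(4141 + (32 - 8*(-127))/(-43 - 36)) = 1/(4141 + (32 + 1016)/(-79)) = 1/(4141 + 1048*(-1/79)) = 1/(4141 - 1048/79) = 1/(326091/79) = 79/326091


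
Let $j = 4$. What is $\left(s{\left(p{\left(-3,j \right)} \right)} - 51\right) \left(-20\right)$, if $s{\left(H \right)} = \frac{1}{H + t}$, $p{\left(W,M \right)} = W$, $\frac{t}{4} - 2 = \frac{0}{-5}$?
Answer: $1016$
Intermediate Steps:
$t = 8$ ($t = 8 + 4 \frac{0}{-5} = 8 + 4 \cdot 0 \left(- \frac{1}{5}\right) = 8 + 4 \cdot 0 = 8 + 0 = 8$)
$s{\left(H \right)} = \frac{1}{8 + H}$ ($s{\left(H \right)} = \frac{1}{H + 8} = \frac{1}{8 + H}$)
$\left(s{\left(p{\left(-3,j \right)} \right)} - 51\right) \left(-20\right) = \left(\frac{1}{8 - 3} - 51\right) \left(-20\right) = \left(\frac{1}{5} - 51\right) \left(-20\right) = \left(- \frac{254}{5}\right) \left(-20\right) = 1016$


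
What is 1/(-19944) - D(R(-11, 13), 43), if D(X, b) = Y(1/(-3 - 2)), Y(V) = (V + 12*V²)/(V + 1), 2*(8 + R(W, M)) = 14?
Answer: -34907/99720 ≈ -0.35005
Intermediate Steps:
R(W, M) = -1 (R(W, M) = -8 + (½)*14 = -8 + 7 = -1)
Y(V) = (V + 12*V²)/(1 + V)
D(X, b) = 7/20 (D(X, b) = (1 + 12/(-3 - 2))/((-3 - 2)*(1 + 1/(-3 - 2))) = (1 + 12/(-5))/((-5)*(1 + 1/(-5))) = -(1 + 12*(-⅕))/(5*(1 - ⅕)) = -(1 - 12/5)/(5*⅘) = -⅕*5/4*(-7/5) = 7/20)
1/(-19944) - D(R(-11, 13), 43) = 1/(-19944) - 1*7/20 = -1/19944 - 7/20 = -34907/99720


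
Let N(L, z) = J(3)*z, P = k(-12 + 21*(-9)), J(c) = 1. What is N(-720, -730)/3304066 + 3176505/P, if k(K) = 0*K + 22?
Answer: 5247691076635/36344726 ≈ 1.4439e+5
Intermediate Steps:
k(K) = 22 (k(K) = 0 + 22 = 22)
P = 22
N(L, z) = z (N(L, z) = 1*z = z)
N(-720, -730)/3304066 + 3176505/P = -730/3304066 + 3176505/22 = -730*1/3304066 + 3176505*(1/22) = -365/1652033 + 3176505/22 = 5247691076635/36344726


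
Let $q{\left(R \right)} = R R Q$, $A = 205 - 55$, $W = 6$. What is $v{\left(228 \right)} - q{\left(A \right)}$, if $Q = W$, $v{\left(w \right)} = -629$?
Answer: $-135629$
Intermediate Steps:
$Q = 6$
$A = 150$ ($A = 205 - 55 = 150$)
$q{\left(R \right)} = 6 R^{2}$ ($q{\left(R \right)} = R R 6 = R^{2} \cdot 6 = 6 R^{2}$)
$v{\left(228 \right)} - q{\left(A \right)} = -629 - 6 \cdot 150^{2} = -629 - 6 \cdot 22500 = -629 - 135000 = -135629$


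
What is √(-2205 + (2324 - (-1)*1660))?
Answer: √1779 ≈ 42.178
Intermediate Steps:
√(-2205 + (2324 - (-1)*1660)) = √(-2205 + (2324 - 1*(-1660))) = √(-2205 + (2324 + 1660)) = √(-2205 + 3984) = √1779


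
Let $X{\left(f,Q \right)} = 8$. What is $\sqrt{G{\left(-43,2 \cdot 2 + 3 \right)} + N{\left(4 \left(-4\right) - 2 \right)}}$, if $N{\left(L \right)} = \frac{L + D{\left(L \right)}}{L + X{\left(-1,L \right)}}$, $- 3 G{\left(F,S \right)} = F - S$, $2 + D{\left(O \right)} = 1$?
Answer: $\frac{\sqrt{16710}}{30} \approx 4.3089$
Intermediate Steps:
$D{\left(O \right)} = -1$ ($D{\left(O \right)} = -2 + 1 = -1$)
$G{\left(F,S \right)} = - \frac{F}{3} + \frac{S}{3}$ ($G{\left(F,S \right)} = - \frac{F - S}{3} = - \frac{F}{3} + \frac{S}{3}$)
$N{\left(L \right)} = \frac{-1 + L}{8 + L}$ ($N{\left(L \right)} = \frac{L - 1}{L + 8} = \frac{-1 + L}{8 + L}$)
$\sqrt{G{\left(-43,2 \cdot 2 + 3 \right)} + N{\left(4 \left(-4\right) - 2 \right)}} = \sqrt{\left(\left(- \frac{1}{3}\right) \left(-43\right) + \frac{2 \cdot 2 + 3}{3}\right) + \frac{-1 + \left(4 \left(-4\right) - 2\right)}{8 + \left(4 \left(-4\right) - 2\right)}} = \sqrt{\left(\frac{43}{3} + \frac{4 + 3}{3}\right) + \frac{-1 - 18}{8 - 18}} = \sqrt{\left(\frac{43}{3} + \frac{1}{3} \cdot 7\right) + \frac{-1 - 18}{8 - 18}} = \sqrt{\left(\frac{43}{3} + \frac{7}{3}\right) + \frac{1}{-10} \left(-19\right)} = \sqrt{\frac{50}{3} - - \frac{19}{10}} = \sqrt{\frac{50}{3} + \frac{19}{10}} = \sqrt{\frac{557}{30}} = \frac{\sqrt{16710}}{30}$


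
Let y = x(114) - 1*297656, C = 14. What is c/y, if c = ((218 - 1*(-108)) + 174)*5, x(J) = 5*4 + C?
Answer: -1250/148811 ≈ -0.0083999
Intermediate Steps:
x(J) = 34 (x(J) = 5*4 + 14 = 20 + 14 = 34)
y = -297622 (y = 34 - 1*297656 = 34 - 297656 = -297622)
c = 2500 (c = ((218 + 108) + 174)*5 = (326 + 174)*5 = 500*5 = 2500)
c/y = 2500/(-297622) = 2500*(-1/297622) = -1250/148811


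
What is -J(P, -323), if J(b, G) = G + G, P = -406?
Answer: 646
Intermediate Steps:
J(b, G) = 2*G
-J(P, -323) = -2*(-323) = -1*(-646) = 646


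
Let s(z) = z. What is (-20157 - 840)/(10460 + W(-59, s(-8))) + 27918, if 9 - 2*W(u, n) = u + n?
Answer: 293062167/10498 ≈ 27916.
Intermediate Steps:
W(u, n) = 9/2 - n/2 - u/2 (W(u, n) = 9/2 - (u + n)/2 = 9/2 - (n + u)/2 = 9/2 + (-n/2 - u/2) = 9/2 - n/2 - u/2)
(-20157 - 840)/(10460 + W(-59, s(-8))) + 27918 = (-20157 - 840)/(10460 + (9/2 - ½*(-8) - ½*(-59))) + 27918 = -20997/(10460 + (9/2 + 4 + 59/2)) + 27918 = -20997/(10460 + 38) + 27918 = -20997/10498 + 27918 = 293062167/10498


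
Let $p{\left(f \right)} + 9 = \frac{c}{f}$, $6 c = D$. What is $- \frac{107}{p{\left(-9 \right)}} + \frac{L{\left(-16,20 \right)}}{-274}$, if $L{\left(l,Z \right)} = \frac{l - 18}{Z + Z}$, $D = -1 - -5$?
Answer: $\frac{3167177}{268520} \approx 11.795$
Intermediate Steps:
$D = 4$ ($D = -1 + 5 = 4$)
$L{\left(l,Z \right)} = \frac{-18 + l}{2 Z}$
$c = \frac{2}{3}$ ($c = \frac{1}{6} \cdot 4 = \frac{2}{3} \approx 0.66667$)
$p{\left(f \right)} = -9 + \frac{2}{3 f}$
$- \frac{107}{p{\left(-9 \right)}} + \frac{L{\left(-16,20 \right)}}{-274} = - \frac{107}{-9 + \frac{2}{3 \left(-9\right)}} + \frac{\frac{1}{2} \cdot \frac{1}{20} \left(-18 - 16\right)}{-274} = - \frac{107}{-9 + \frac{2}{3} \left(- \frac{1}{9}\right)} + \frac{1}{2} \cdot \frac{1}{20} \left(-34\right) \left(- \frac{1}{274}\right) = - \frac{107}{-9 - \frac{2}{27}} - - \frac{17}{5480} = - \frac{107}{- \frac{245}{27}} + \frac{17}{5480} = \left(-107\right) \left(- \frac{27}{245}\right) + \frac{17}{5480} = \frac{2889}{245} + \frac{17}{5480} = \frac{3167177}{268520}$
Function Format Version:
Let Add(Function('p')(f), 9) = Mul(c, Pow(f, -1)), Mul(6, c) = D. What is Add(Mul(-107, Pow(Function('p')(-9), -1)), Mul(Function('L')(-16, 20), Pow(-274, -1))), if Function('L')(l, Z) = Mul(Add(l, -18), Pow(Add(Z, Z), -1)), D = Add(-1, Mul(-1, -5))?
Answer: Rational(3167177, 268520) ≈ 11.795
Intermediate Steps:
D = 4 (D = Add(-1, 5) = 4)
Function('L')(l, Z) = Mul(Rational(1, 2), Pow(Z, -1), Add(-18, l)) (Function('L')(l, Z) = Mul(Add(-18, l), Pow(Mul(2, Z), -1)) = Mul(Add(-18, l), Mul(Rational(1, 2), Pow(Z, -1))) = Mul(Rational(1, 2), Pow(Z, -1), Add(-18, l)))
c = Rational(2, 3) (c = Mul(Rational(1, 6), 4) = Rational(2, 3) ≈ 0.66667)
Function('p')(f) = Add(-9, Mul(Rational(2, 3), Pow(f, -1)))
Add(Mul(-107, Pow(Function('p')(-9), -1)), Mul(Function('L')(-16, 20), Pow(-274, -1))) = Add(Mul(-107, Pow(Add(-9, Mul(Rational(2, 3), Pow(-9, -1))), -1)), Mul(Mul(Rational(1, 2), Pow(20, -1), Add(-18, -16)), Pow(-274, -1))) = Add(Mul(-107, Pow(Add(-9, Mul(Rational(2, 3), Rational(-1, 9))), -1)), Mul(Mul(Rational(1, 2), Rational(1, 20), -34), Rational(-1, 274))) = Add(Mul(-107, Pow(Add(-9, Rational(-2, 27)), -1)), Mul(Rational(-17, 20), Rational(-1, 274))) = Add(Mul(-107, Pow(Rational(-245, 27), -1)), Rational(17, 5480)) = Add(Mul(-107, Rational(-27, 245)), Rational(17, 5480)) = Add(Rational(2889, 245), Rational(17, 5480)) = Rational(3167177, 268520)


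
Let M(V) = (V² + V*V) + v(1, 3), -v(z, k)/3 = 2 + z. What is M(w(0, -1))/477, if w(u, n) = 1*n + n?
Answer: -1/477 ≈ -0.0020964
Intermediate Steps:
w(u, n) = 2*n (w(u, n) = n + n = 2*n)
v(z, k) = -6 - 3*z (v(z, k) = -3*(2 + z) = -6 - 3*z)
M(V) = -9 + 2*V² (M(V) = (V² + V*V) + (-6 - 3*1) = (V² + V²) + (-6 - 3) = 2*V² - 9 = -9 + 2*V²)
M(w(0, -1))/477 = (-9 + 2*(2*(-1))²)/477 = (-9 + 2*(-2)²)*(1/477) = (-9 + 2*4)*(1/477) = (-9 + 8)*(1/477) = -1*1/477 = -1/477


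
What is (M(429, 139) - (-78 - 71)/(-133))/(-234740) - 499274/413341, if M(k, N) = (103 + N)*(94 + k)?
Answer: -22545366349069/12904679623220 ≈ -1.7471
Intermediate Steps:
M(k, N) = (94 + k)*(103 + N)
(M(429, 139) - (-78 - 71)/(-133))/(-234740) - 499274/413341 = ((9682 + 94*139 + 103*429 + 139*429) - (-78 - 71)/(-133))/(-234740) - 499274/413341 = ((9682 + 13066 + 44187 + 59631) - (-149)*(-1)/133)*(-1/234740) - 499274*1/413341 = (126566 - 1*149/133)*(-1/234740) - 499274/413341 = (126566 - 149/133)*(-1/234740) - 499274/413341 = (16833129/133)*(-1/234740) - 499274/413341 = -16833129/31220420 - 499274/413341 = -22545366349069/12904679623220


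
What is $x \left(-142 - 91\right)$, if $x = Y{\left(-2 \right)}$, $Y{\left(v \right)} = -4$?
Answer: $932$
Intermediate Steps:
$x = -4$
$x \left(-142 - 91\right) = - 4 \left(-142 - 91\right) = \left(-4\right) \left(-233\right) = 932$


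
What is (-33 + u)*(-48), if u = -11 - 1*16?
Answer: 2880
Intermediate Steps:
u = -27 (u = -11 - 16 = -27)
(-33 + u)*(-48) = (-33 - 27)*(-48) = -60*(-48) = 2880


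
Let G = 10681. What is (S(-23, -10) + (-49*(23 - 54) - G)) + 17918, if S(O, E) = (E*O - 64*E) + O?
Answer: 9603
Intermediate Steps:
S(O, E) = O - 64*E + E*O (S(O, E) = (-64*E + E*O) + O = O - 64*E + E*O)
(S(-23, -10) + (-49*(23 - 54) - G)) + 17918 = ((-23 - 64*(-10) - 10*(-23)) + (-49*(23 - 54) - 1*10681)) + 17918 = ((-23 + 640 + 230) + (-49*(-31) - 10681)) + 17918 = (847 + (1519 - 10681)) + 17918 = (847 - 9162) + 17918 = -8315 + 17918 = 9603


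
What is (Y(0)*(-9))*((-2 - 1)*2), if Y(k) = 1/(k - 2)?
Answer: -27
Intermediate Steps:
Y(k) = 1/(-2 + k)
(Y(0)*(-9))*((-2 - 1)*2) = (-9/(-2 + 0))*((-2 - 1)*2) = (-9/(-2))*(-3*2) = -½*(-9)*(-6) = (9/2)*(-6) = -27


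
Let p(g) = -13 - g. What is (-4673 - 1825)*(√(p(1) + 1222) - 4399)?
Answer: 28584702 - 12996*√302 ≈ 2.8359e+7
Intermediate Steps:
(-4673 - 1825)*(√(p(1) + 1222) - 4399) = (-4673 - 1825)*(√((-13 - 1*1) + 1222) - 4399) = -6498*(√((-13 - 1) + 1222) - 4399) = -6498*(√(-14 + 1222) - 4399) = -6498*(√1208 - 4399) = -6498*(2*√302 - 4399) = -6498*(-4399 + 2*√302) = 28584702 - 12996*√302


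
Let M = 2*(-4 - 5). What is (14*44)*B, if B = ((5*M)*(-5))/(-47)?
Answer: -277200/47 ≈ -5897.9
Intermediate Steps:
M = -18 (M = 2*(-9) = -18)
B = -450/47 (B = ((5*(-18))*(-5))/(-47) = -90*(-5)*(-1/47) = 450*(-1/47) = -450/47 ≈ -9.5745)
(14*44)*B = (14*44)*(-450/47) = 616*(-450/47) = -277200/47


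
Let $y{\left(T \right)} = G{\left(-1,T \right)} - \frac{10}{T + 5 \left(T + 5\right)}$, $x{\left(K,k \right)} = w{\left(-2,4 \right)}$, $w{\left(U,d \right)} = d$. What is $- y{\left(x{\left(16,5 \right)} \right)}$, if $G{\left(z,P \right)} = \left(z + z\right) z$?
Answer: $- \frac{88}{49} \approx -1.7959$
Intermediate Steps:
$x{\left(K,k \right)} = 4$
$G{\left(z,P \right)} = 2 z^{2}$ ($G{\left(z,P \right)} = 2 z z = 2 z^{2}$)
$y{\left(T \right)} = 2 - \frac{10}{25 + 6 T}$ ($y{\left(T \right)} = 2 \left(-1\right)^{2} - \frac{10}{T + 5 \left(T + 5\right)} = 2 \cdot 1 - \frac{10}{T + 5 \left(5 + T\right)} = 2 - \frac{10}{T + \left(25 + 5 T\right)} = 2 - \frac{10}{25 + 6 T}$)
$- y{\left(x{\left(16,5 \right)} \right)} = - \frac{4 \left(10 + 3 \cdot 4\right)}{25 + 6 \cdot 4} = - \frac{4 \left(10 + 12\right)}{25 + 24} = - \frac{4 \cdot 22}{49} = \left(-1\right) \frac{88}{49} = - \frac{88}{49}$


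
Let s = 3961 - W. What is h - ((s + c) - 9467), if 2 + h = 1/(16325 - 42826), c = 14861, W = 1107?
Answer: -218633251/26501 ≈ -8250.0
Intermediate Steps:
h = -53003/26501 (h = -2 + 1/(16325 - 42826) = -2 + 1/(-26501) = -2 - 1/26501 = -53003/26501 ≈ -2.0000)
s = 2854 (s = 3961 - 1*1107 = 3961 - 1107 = 2854)
h - ((s + c) - 9467) = -53003/26501 - ((2854 + 14861) - 9467) = -53003/26501 - (17715 - 9467) = -53003/26501 - 1*8248 = -53003/26501 - 8248 = -218633251/26501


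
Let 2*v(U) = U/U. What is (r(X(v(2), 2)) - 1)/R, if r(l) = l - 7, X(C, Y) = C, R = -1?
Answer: 15/2 ≈ 7.5000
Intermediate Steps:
v(U) = ½ (v(U) = (U/U)/2 = (½)*1 = ½)
r(l) = -7 + l
(r(X(v(2), 2)) - 1)/R = ((-7 + ½) - 1)/(-1) = (-13/2 - 1)*(-1) = -15/2*(-1) = 15/2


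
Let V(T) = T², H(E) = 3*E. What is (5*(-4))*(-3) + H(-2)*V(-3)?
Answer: 6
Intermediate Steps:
(5*(-4))*(-3) + H(-2)*V(-3) = (5*(-4))*(-3) + (3*(-2))*(-3)² = -20*(-3) - 6*9 = 60 - 54 = 6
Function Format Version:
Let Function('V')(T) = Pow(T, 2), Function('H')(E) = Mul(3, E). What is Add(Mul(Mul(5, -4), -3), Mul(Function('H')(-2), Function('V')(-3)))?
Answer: 6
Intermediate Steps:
Add(Mul(Mul(5, -4), -3), Mul(Function('H')(-2), Function('V')(-3))) = Add(Mul(Mul(5, -4), -3), Mul(Mul(3, -2), Pow(-3, 2))) = Add(Mul(-20, -3), Mul(-6, 9)) = Add(60, -54) = 6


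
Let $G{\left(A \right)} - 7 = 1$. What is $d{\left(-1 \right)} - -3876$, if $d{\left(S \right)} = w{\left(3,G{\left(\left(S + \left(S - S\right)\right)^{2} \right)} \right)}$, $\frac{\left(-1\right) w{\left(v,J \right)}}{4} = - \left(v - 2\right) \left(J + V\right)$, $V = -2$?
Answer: $3900$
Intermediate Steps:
$G{\left(A \right)} = 8$ ($G{\left(A \right)} = 7 + 1 = 8$)
$w{\left(v,J \right)} = 4 \left(-2 + J\right) \left(-2 + v\right)$ ($w{\left(v,J \right)} = - 4 \left(- \left(v - 2\right) \left(J - 2\right)\right) = - 4 \left(- \left(-2 + v\right) \left(-2 + J\right)\right) = - 4 \left(- \left(-2 + J\right) \left(-2 + v\right)\right) = 4 \left(-2 + J\right) \left(-2 + v\right)$)
$d{\left(S \right)} = 24$ ($d{\left(S \right)} = 16 - 64 - 24 + 4 \cdot 8 \cdot 3 = 16 - 64 - 24 + 96 = 24$)
$d{\left(-1 \right)} - -3876 = 24 - -3876 = 24 + 3876 = 3900$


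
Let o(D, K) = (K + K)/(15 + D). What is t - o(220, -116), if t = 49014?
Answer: 11518522/235 ≈ 49015.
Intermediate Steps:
o(D, K) = 2*K/(15 + D) (o(D, K) = (2*K)/(15 + D) = 2*K/(15 + D))
t - o(220, -116) = 49014 - 2*(-116)/(15 + 220) = 49014 - 2*(-116)/235 = 49014 - 1*(-232/235) = 49014 + 232/235 = 11518522/235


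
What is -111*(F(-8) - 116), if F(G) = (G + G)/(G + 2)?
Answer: 12580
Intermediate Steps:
F(G) = 2*G/(2 + G) (F(G) = (2*G)/(2 + G) = 2*G/(2 + G))
-111*(F(-8) - 116) = -111*(2*(-8)/(2 - 8) - 116) = -111*(2*(-8)/(-6) - 116) = -111*(2*(-8)*(-1/6) - 116) = -111*(8/3 - 116) = -111*(-340/3) = 12580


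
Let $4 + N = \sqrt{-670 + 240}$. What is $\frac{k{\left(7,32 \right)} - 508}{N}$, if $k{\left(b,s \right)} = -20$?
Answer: $\frac{1056}{223} + \frac{264 i \sqrt{430}}{223} \approx 4.7354 + 24.549 i$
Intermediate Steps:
$N = -4 + i \sqrt{430}$ ($N = -4 + \sqrt{-670 + 240} = -4 + \sqrt{-430} = -4 + i \sqrt{430} \approx -4.0 + 20.736 i$)
$\frac{k{\left(7,32 \right)} - 508}{N} = \frac{-20 - 508}{-4 + i \sqrt{430}} = \frac{1}{-4 + i \sqrt{430}} \left(-528\right) = - \frac{528}{-4 + i \sqrt{430}}$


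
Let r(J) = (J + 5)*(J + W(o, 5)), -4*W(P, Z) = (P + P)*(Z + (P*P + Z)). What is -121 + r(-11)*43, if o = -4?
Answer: -10699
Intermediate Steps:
W(P, Z) = -P*(P² + 2*Z)/2 (W(P, Z) = -(P + P)*(Z + (P*P + Z))/4 = -2*P*(Z + (P² + Z))/4 = -2*P*(Z + (Z + P²))/4 = -2*P*(P² + 2*Z)/4 = -P*(P² + 2*Z)/2)
r(J) = (5 + J)*(52 + J) (r(J) = (J + 5)*(J - 1*(-4)*(5 + (½)*(-4)²)) = (5 + J)*(J - 1*(-4)*(5 + (½)*16)) = (5 + J)*(J - 1*(-4)*(5 + 8)) = (5 + J)*(J - 1*(-4)*13) = (5 + J)*(J + 52) = (5 + J)*(52 + J))
-121 + r(-11)*43 = -121 + (260 + (-11)² + 57*(-11))*43 = -121 + (260 + 121 - 627)*43 = -121 - 246*43 = -121 - 10578 = -10699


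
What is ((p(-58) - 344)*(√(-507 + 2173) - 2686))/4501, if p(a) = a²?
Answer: -8111720/4501 + 3020*√34/643 ≈ -1774.8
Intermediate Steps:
((p(-58) - 344)*(√(-507 + 2173) - 2686))/4501 = (((-58)² - 344)*(√(-507 + 2173) - 2686))/4501 = ((3364 - 344)*(√1666 - 2686))*(1/4501) = (3020*(7*√34 - 2686))*(1/4501) = (3020*(-2686 + 7*√34))*(1/4501) = (-8111720 + 21140*√34)*(1/4501) = -8111720/4501 + 3020*√34/643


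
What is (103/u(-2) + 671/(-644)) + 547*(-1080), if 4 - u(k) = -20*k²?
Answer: -285336991/483 ≈ -5.9076e+5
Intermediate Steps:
u(k) = 4 + 20*k² (u(k) = 4 - (-20)*k² = 4 + 20*k²)
(103/u(-2) + 671/(-644)) + 547*(-1080) = (103/(4 + 20*(-2)²) + 671/(-644)) + 547*(-1080) = (103/(4 + 20*4) + 671*(-1/644)) - 590760 = (103/(4 + 80) - 671/644) - 590760 = (103/84 - 671/644) - 590760 = 89/483 - 590760 = -285336991/483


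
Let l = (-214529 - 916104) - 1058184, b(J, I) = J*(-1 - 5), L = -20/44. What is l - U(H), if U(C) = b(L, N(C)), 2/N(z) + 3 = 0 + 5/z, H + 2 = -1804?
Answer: -24077017/11 ≈ -2.1888e+6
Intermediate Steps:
H = -1806 (H = -2 - 1804 = -1806)
L = -5/11 (L = -20*1/44 = -5/11 ≈ -0.45455)
N(z) = 2/(-3 + 5/z) (N(z) = 2/(-3 + (0 + 5/z)) = 2/(-3 + 5/z))
b(J, I) = -6*J (b(J, I) = J*(-6) = -6*J)
U(C) = 30/11 (U(C) = -6*(-5/11) = 30/11)
l = -2188817 (l = -1130633 - 1058184 = -2188817)
l - U(H) = -2188817 - 1*30/11 = -2188817 - 30/11 = -24077017/11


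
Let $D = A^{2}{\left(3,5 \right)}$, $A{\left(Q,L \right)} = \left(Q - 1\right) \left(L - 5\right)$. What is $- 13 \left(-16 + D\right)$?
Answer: $208$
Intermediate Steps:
$A{\left(Q,L \right)} = \left(-1 + Q\right) \left(-5 + L\right)$
$D = 0$ ($D = \left(5 - 5 - 15 + 5 \cdot 3\right)^{2} = \left(5 - 5 - 15 + 15\right)^{2} = 0^{2} = 0$)
$- 13 \left(-16 + D\right) = - 13 \left(-16 + 0\right) = \left(-13\right) \left(-16\right) = 208$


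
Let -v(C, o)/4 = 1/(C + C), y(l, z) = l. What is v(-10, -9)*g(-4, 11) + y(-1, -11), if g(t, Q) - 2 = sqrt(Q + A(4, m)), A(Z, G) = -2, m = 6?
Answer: 0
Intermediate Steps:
g(t, Q) = 2 + sqrt(-2 + Q) (g(t, Q) = 2 + sqrt(Q - 2) = 2 + sqrt(-2 + Q))
v(C, o) = -2/C (v(C, o) = -4/(C + C) = -4*1/(2*C) = -2/C)
v(-10, -9)*g(-4, 11) + y(-1, -11) = (-2/(-10))*(2 + sqrt(-2 + 11)) - 1 = (-2*(-1/10))*(2 + sqrt(9)) - 1 = (2 + 3)/5 - 1 = (1/5)*5 - 1 = 1 - 1 = 0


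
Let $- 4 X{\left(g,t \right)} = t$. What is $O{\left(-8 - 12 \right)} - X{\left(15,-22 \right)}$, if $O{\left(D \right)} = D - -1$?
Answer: $- \frac{49}{2} \approx -24.5$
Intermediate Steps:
$X{\left(g,t \right)} = - \frac{t}{4}$
$O{\left(D \right)} = 1 + D$ ($O{\left(D \right)} = D + 1 = 1 + D$)
$O{\left(-8 - 12 \right)} - X{\left(15,-22 \right)} = \left(1 - 20\right) - \left(- \frac{1}{4}\right) \left(-22\right) = \left(1 - 20\right) - \frac{11}{2} = -19 - \frac{11}{2} = - \frac{49}{2}$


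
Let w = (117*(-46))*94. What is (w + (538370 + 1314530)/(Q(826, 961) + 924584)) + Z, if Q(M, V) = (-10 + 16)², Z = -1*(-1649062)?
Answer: 52849245219/46231 ≈ 1.1432e+6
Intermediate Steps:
w = -505908 (w = -5382*94 = -505908)
Z = 1649062
Q(M, V) = 36 (Q(M, V) = 6² = 36)
(w + (538370 + 1314530)/(Q(826, 961) + 924584)) + Z = (-505908 + (538370 + 1314530)/(36 + 924584)) + 1649062 = (-505908 + 1852900/924620) + 1649062 = (-505908 + 1852900*(1/924620)) + 1649062 = (-505908 + 92645/46231) + 1649062 = -23388540103/46231 + 1649062 = 52849245219/46231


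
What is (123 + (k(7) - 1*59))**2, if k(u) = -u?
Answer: 3249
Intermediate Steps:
(123 + (k(7) - 1*59))**2 = (123 + (-1*7 - 1*59))**2 = (123 + (-7 - 59))**2 = (123 - 66)**2 = 57**2 = 3249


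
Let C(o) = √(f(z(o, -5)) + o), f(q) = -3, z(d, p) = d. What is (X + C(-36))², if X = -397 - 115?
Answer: (512 - I*√39)² ≈ 2.6211e+5 - 6394.9*I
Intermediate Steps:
X = -512
C(o) = √(-3 + o)
(X + C(-36))² = (-512 + √(-3 - 36))² = (-512 + √(-39))² = (-512 + I*√39)²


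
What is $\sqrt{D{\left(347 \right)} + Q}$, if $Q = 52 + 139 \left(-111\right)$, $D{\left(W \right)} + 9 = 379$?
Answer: $i \sqrt{15007} \approx 122.5 i$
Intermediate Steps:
$D{\left(W \right)} = 370$ ($D{\left(W \right)} = -9 + 379 = 370$)
$Q = -15377$ ($Q = 52 - 15429 = -15377$)
$\sqrt{D{\left(347 \right)} + Q} = \sqrt{370 - 15377} = \sqrt{-15007} = i \sqrt{15007}$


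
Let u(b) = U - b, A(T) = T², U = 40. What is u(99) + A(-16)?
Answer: 197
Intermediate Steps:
u(b) = 40 - b
u(99) + A(-16) = (40 - 1*99) + (-16)² = (40 - 99) + 256 = -59 + 256 = 197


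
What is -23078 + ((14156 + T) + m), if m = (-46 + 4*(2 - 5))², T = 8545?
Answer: 2987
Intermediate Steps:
m = 3364 (m = (-46 + 4*(-3))² = (-46 - 12)² = (-58)² = 3364)
-23078 + ((14156 + T) + m) = -23078 + ((14156 + 8545) + 3364) = -23078 + (22701 + 3364) = -23078 + 26065 = 2987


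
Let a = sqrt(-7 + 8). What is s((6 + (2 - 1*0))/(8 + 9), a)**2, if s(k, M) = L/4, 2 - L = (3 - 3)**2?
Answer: 1/4 ≈ 0.25000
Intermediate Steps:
L = 2 (L = 2 - (3 - 3)**2 = 2 - 1*0**2 = 2 - 1*0 = 2 + 0 = 2)
a = 1 (a = sqrt(1) = 1)
s(k, M) = 1/2 (s(k, M) = 2/4 = 2*(1/4) = 1/2)
s((6 + (2 - 1*0))/(8 + 9), a)**2 = (1/2)**2 = 1/4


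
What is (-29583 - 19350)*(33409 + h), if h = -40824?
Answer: 362838195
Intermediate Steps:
(-29583 - 19350)*(33409 + h) = (-29583 - 19350)*(33409 - 40824) = -48933*(-7415) = 362838195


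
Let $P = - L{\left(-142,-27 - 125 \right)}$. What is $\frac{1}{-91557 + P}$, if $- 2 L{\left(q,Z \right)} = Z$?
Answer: $- \frac{1}{91633} \approx -1.0913 \cdot 10^{-5}$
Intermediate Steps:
$L{\left(q,Z \right)} = - \frac{Z}{2}$
$P = -76$ ($P = - \frac{\left(-1\right) \left(-27 - 125\right)}{2} = - \frac{\left(-1\right) \left(-152\right)}{2} = \left(-1\right) 76 = -76$)
$\frac{1}{-91557 + P} = \frac{1}{-91557 - 76} = \frac{1}{-91633} = - \frac{1}{91633}$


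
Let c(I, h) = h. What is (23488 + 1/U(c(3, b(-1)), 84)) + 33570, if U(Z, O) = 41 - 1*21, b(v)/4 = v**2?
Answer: 1141161/20 ≈ 57058.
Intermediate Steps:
b(v) = 4*v**2
U(Z, O) = 20 (U(Z, O) = 41 - 21 = 20)
(23488 + 1/U(c(3, b(-1)), 84)) + 33570 = (23488 + 1/20) + 33570 = 469761/20 + 33570 = 1141161/20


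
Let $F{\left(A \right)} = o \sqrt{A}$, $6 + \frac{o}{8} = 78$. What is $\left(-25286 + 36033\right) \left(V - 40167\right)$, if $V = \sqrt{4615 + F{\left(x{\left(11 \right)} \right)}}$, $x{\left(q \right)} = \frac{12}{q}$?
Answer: $-431674749 + 977 \sqrt{558415 + 12672 \sqrt{33}} \approx -4.309 \cdot 10^{8}$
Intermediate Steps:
$o = 576$ ($o = -48 + 8 \cdot 78 = -48 + 624 = 576$)
$F{\left(A \right)} = 576 \sqrt{A}$
$V = \sqrt{4615 + \frac{1152 \sqrt{33}}{11}}$ ($V = \sqrt{4615 + 576 \sqrt{\frac{12}{11}}} = \sqrt{4615 + 576 \frac{2 \sqrt{33}}{11}} = \sqrt{4615 + \frac{1152 \sqrt{33}}{11}} \approx 72.226$)
$\left(-25286 + 36033\right) \left(V - 40167\right) = \left(-25286 + 36033\right) \left(\frac{\sqrt{558415 + 12672 \sqrt{33}}}{11} - 40167\right) = 10747 \left(-40167 + \frac{\sqrt{558415 + 12672 \sqrt{33}}}{11}\right) = -431674749 + 977 \sqrt{558415 + 12672 \sqrt{33}}$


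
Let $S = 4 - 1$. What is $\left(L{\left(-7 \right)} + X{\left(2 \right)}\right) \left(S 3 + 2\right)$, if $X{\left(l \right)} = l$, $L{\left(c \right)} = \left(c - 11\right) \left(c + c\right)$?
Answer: $2794$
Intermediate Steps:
$L{\left(c \right)} = 2 c \left(-11 + c\right)$ ($L{\left(c \right)} = \left(-11 + c\right) 2 c = 2 c \left(-11 + c\right)$)
$S = 3$ ($S = 4 - 1 = 3$)
$\left(L{\left(-7 \right)} + X{\left(2 \right)}\right) \left(S 3 + 2\right) = \left(2 \left(-7\right) \left(-11 - 7\right) + 2\right) \left(3 \cdot 3 + 2\right) = \left(2 \left(-7\right) \left(-18\right) + 2\right) \left(9 + 2\right) = \left(252 + 2\right) 11 = 254 \cdot 11 = 2794$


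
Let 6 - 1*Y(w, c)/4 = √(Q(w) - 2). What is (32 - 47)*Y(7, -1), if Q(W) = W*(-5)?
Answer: -360 + 60*I*√37 ≈ -360.0 + 364.97*I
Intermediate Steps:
Q(W) = -5*W
Y(w, c) = 24 - 4*√(-2 - 5*w) (Y(w, c) = 24 - 4*√(-5*w - 2) = 24 - 4*√(-2 - 5*w))
(32 - 47)*Y(7, -1) = (32 - 47)*(24 - 4*√(-2 - 5*7)) = -15*(24 - 4*√(-2 - 35)) = -15*(24 - 4*I*√37) = -360 + 60*I*√37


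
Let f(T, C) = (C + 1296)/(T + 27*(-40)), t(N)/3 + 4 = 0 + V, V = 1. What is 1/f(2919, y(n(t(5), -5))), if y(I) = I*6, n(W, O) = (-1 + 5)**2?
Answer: 613/464 ≈ 1.3211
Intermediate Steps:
t(N) = -9 (t(N) = -12 + 3*(0 + 1) = -12 + 3*1 = -12 + 3 = -9)
n(W, O) = 16 (n(W, O) = 4**2 = 16)
y(I) = 6*I
f(T, C) = (1296 + C)/(-1080 + T) (f(T, C) = (1296 + C)/(T - 1080) = (1296 + C)/(-1080 + T))
1/f(2919, y(n(t(5), -5))) = 1/((1296 + 6*16)/(-1080 + 2919)) = 1/((1296 + 96)/1839) = 1/((1/1839)*1392) = 1/(464/613) = 613/464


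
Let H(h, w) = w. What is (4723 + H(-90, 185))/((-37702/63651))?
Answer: -22314222/2693 ≈ -8286.0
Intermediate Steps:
(4723 + H(-90, 185))/((-37702/63651)) = (4723 + 185)/((-37702/63651)) = 4908/((-37702*1/63651)) = 4908/(-5386/9093) = 4908*(-9093/5386) = -22314222/2693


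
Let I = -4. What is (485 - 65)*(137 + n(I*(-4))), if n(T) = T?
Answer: 64260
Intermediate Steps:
(485 - 65)*(137 + n(I*(-4))) = (485 - 65)*(137 - 4*(-4)) = 420*(137 + 16) = 420*153 = 64260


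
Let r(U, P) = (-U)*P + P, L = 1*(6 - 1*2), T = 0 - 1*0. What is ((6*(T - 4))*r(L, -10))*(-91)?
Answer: 65520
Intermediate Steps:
T = 0 (T = 0 + 0 = 0)
L = 4 (L = 1*(6 - 2) = 1*4 = 4)
r(U, P) = P - P*U (r(U, P) = -P*U + P = P - P*U)
((6*(T - 4))*r(L, -10))*(-91) = ((6*(0 - 4))*(-10*(1 - 1*4)))*(-91) = ((6*(-4))*(-10*(1 - 4)))*(-91) = -(-240)*(-3)*(-91) = -24*30*(-91) = -720*(-91) = 65520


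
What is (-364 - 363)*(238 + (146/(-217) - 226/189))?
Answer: -143685734/837 ≈ -1.7167e+5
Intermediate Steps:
(-364 - 363)*(238 + (146/(-217) - 226/189)) = -727*(238 + (146*(-1/217) - 226*1/189)) = -727*(238 + (-146/217 - 226/189)) = -727*(238 - 1564/837) = -727*197642/837 = -143685734/837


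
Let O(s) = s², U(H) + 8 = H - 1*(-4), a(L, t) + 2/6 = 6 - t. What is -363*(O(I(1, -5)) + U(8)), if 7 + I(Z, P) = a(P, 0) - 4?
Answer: -35332/3 ≈ -11777.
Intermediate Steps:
a(L, t) = 17/3 - t (a(L, t) = -⅓ + (6 - t) = 17/3 - t)
I(Z, P) = -16/3 (I(Z, P) = -7 + ((17/3 - 1*0) - 4) = -7 + ((17/3 + 0) - 4) = -7 + (17/3 - 4) = -7 + 5/3 = -16/3)
U(H) = -4 + H (U(H) = -8 + (H - 1*(-4)) = -8 + (H + 4) = -8 + (4 + H) = -4 + H)
-363*(O(I(1, -5)) + U(8)) = -363*((-16/3)² + (-4 + 8)) = -363*(256/9 + 4) = -363*292/9 = -35332/3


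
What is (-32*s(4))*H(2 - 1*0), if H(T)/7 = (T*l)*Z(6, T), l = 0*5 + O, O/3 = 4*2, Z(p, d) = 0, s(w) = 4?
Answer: 0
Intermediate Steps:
O = 24 (O = 3*(4*2) = 3*8 = 24)
l = 24 (l = 0*5 + 24 = 0 + 24 = 24)
H(T) = 0 (H(T) = 7*((T*24)*0) = 7*((24*T)*0) = 7*0 = 0)
(-32*s(4))*H(2 - 1*0) = -32*4*0 = -128*0 = 0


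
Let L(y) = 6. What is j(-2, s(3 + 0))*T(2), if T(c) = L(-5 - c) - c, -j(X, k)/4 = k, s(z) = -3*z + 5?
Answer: 64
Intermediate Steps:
s(z) = 5 - 3*z
j(X, k) = -4*k
T(c) = 6 - c
j(-2, s(3 + 0))*T(2) = (-4*(5 - 3*(3 + 0)))*(6 - 1*2) = (-4*(5 - 3*3))*(6 - 2) = -4*(5 - 9)*4 = -4*(-4)*4 = 16*4 = 64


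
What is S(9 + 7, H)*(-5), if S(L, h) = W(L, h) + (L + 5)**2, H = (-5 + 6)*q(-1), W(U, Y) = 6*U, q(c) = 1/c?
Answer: -2685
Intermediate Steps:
H = -1 (H = (-5 + 6)/(-1) = 1*(-1) = -1)
S(L, h) = (5 + L)**2 + 6*L (S(L, h) = 6*L + (L + 5)**2 = 6*L + (5 + L)**2 = (5 + L)**2 + 6*L)
S(9 + 7, H)*(-5) = ((5 + (9 + 7))**2 + 6*(9 + 7))*(-5) = ((5 + 16)**2 + 6*16)*(-5) = (21**2 + 96)*(-5) = (441 + 96)*(-5) = 537*(-5) = -2685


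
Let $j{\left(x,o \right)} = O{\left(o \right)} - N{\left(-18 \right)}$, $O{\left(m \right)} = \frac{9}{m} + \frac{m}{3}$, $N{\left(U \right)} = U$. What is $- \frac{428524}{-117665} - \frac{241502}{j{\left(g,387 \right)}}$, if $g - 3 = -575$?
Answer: $- \frac{609596591481}{371939065} \approx -1639.0$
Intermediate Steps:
$g = -572$ ($g = 3 - 575 = -572$)
$O{\left(m \right)} = \frac{9}{m} + \frac{m}{3}$ ($O{\left(m \right)} = \frac{9}{m} + m \frac{1}{3} = \frac{9}{m} + \frac{m}{3}$)
$j{\left(x,o \right)} = 18 + \frac{9}{o} + \frac{o}{3}$ ($j{\left(x,o \right)} = \left(\frac{9}{o} + \frac{o}{3}\right) - -18 = \left(\frac{9}{o} + \frac{o}{3}\right) + 18 = 18 + \frac{9}{o} + \frac{o}{3}$)
$- \frac{428524}{-117665} - \frac{241502}{j{\left(g,387 \right)}} = - \frac{428524}{-117665} - \frac{241502}{18 + \frac{9}{387} + \frac{1}{3} \cdot 387} = \left(-428524\right) \left(- \frac{1}{117665}\right) - \frac{241502}{18 + 9 \cdot \frac{1}{387} + 129} = \frac{428524}{117665} - \frac{241502}{18 + \frac{1}{43} + 129} = \frac{428524}{117665} - \frac{241502}{\frac{6322}{43}} = \frac{428524}{117665} - \frac{5192293}{3161} = - \frac{609596591481}{371939065}$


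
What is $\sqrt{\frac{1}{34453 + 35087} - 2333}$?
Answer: $\frac{i \sqrt{2820487098315}}{34770} \approx 48.301 i$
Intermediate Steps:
$\sqrt{\frac{1}{34453 + 35087} - 2333} = \sqrt{\frac{1}{69540} - 2333} = \sqrt{- \frac{162236819}{69540}} = \frac{i \sqrt{2820487098315}}{34770}$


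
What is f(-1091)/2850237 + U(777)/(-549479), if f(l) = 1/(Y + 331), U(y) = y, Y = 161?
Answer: -155657064547/110077646464188 ≈ -0.0014141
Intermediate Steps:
f(l) = 1/492 (f(l) = 1/(161 + 331) = 1/492)
f(-1091)/2850237 + U(777)/(-549479) = (1/492)/2850237 + 777/(-549479) = (1/492)*(1/2850237) + 777*(-1/549479) = 1/1402316604 - 111/78497 = -155657064547/110077646464188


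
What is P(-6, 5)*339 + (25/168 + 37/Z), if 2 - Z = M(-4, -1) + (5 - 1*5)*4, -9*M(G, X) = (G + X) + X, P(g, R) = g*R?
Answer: -1703873/168 ≈ -10142.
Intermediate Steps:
P(g, R) = R*g
M(G, X) = -2*X/9 - G/9 (M(G, X) = -((G + X) + X)/9 = -(G + 2*X)/9 = -2*X/9 - G/9)
Z = 4/3 (Z = 2 - ((-2/9*(-1) - ⅑*(-4)) + (5 - 1*5)*4) = 2 - ((2/9 + 4/9) + (5 - 5)*4) = 2 - (⅔ + 0*4) = 2 - (⅔ + 0) = 2 - 1*⅔ = 2 - ⅔ = 4/3 ≈ 1.3333)
P(-6, 5)*339 + (25/168 + 37/Z) = (5*(-6))*339 + (25/168 + 37/(4/3)) = -30*339 + (25*(1/168) + 37*(¾)) = -10170 + (25/168 + 111/4) = -10170 + 4687/168 = -1703873/168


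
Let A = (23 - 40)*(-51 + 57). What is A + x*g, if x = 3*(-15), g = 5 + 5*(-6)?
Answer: 1023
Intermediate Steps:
g = -25 (g = 5 - 30 = -25)
x = -45
A = -102 (A = -17*6 = -102)
A + x*g = -102 - 45*(-25) = -102 + 1125 = 1023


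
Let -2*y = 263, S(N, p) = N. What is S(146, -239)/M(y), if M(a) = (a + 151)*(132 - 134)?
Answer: -146/39 ≈ -3.7436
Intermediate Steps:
y = -263/2 (y = -½*263 = -263/2 ≈ -131.50)
M(a) = -302 - 2*a (M(a) = (151 + a)*(-2) = -302 - 2*a)
S(146, -239)/M(y) = 146/(-302 - 2*(-263/2)) = 146/(-302 + 263) = 146/(-39) = 146*(-1/39) = -146/39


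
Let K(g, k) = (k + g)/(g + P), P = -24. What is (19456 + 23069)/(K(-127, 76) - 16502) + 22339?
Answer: 55656804314/2491751 ≈ 22336.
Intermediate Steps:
K(g, k) = (g + k)/(-24 + g) (K(g, k) = (k + g)/(g - 24) = (g + k)/(-24 + g))
(19456 + 23069)/(K(-127, 76) - 16502) + 22339 = (19456 + 23069)/((-127 + 76)/(-24 - 127) - 16502) + 22339 = 42525/(-51/(-151) - 16502) + 22339 = 42525/(-1/151*(-51) - 16502) + 22339 = 42525/(51/151 - 16502) + 22339 = 42525/(-2491751/151) + 22339 = 42525*(-151/2491751) + 22339 = -6421275/2491751 + 22339 = 55656804314/2491751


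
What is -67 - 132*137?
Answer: -18151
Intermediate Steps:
-67 - 132*137 = -67 - 18084 = -18151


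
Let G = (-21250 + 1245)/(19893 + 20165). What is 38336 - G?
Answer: 1535683493/40058 ≈ 38337.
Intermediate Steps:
G = -20005/40058 ≈ -0.49940
38336 - G = 38336 - 1*(-20005/40058) = 38336 + 20005/40058 = 1535683493/40058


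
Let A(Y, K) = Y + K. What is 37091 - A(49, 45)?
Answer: 36997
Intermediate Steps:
A(Y, K) = K + Y
37091 - A(49, 45) = 37091 - (45 + 49) = 37091 - 1*94 = 37091 - 94 = 36997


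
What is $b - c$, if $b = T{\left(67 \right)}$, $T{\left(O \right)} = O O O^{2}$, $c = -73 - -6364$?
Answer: $20144830$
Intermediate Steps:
$c = 6291$ ($c = -73 + 6364 = 6291$)
$T{\left(O \right)} = O^{4}$ ($T{\left(O \right)} = O^{2} O^{2} = O^{4}$)
$b = 20151121$ ($b = 67^{4} = 20151121$)
$b - c = 20151121 - 6291 = 20144830$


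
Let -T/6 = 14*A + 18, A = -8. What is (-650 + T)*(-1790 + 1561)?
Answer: 19694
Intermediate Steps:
T = 564 (T = -6*(14*(-8) + 18) = -6*(-112 + 18) = -6*(-94) = 564)
(-650 + T)*(-1790 + 1561) = (-650 + 564)*(-1790 + 1561) = -86*(-229) = 19694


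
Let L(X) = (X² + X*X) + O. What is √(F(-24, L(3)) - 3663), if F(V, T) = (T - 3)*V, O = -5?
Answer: I*√3903 ≈ 62.474*I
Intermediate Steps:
L(X) = -5 + 2*X² (L(X) = (X² + X*X) - 5 = (X² + X²) - 5 = 2*X² - 5 = -5 + 2*X²)
F(V, T) = V*(-3 + T) (F(V, T) = (-3 + T)*V = V*(-3 + T))
√(F(-24, L(3)) - 3663) = √(-24*(-3 + (-5 + 2*3²)) - 3663) = √(-24*(-3 + (-5 + 2*9)) - 3663) = √(-24*(-3 + (-5 + 18)) - 3663) = √(-24*(-3 + 13) - 3663) = √(-24*10 - 3663) = √(-240 - 3663) = √(-3903) = I*√3903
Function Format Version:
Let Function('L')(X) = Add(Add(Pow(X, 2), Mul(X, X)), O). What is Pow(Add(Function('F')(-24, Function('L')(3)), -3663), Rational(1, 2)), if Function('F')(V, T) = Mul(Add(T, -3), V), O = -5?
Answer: Mul(I, Pow(3903, Rational(1, 2))) ≈ Mul(62.474, I)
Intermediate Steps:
Function('L')(X) = Add(-5, Mul(2, Pow(X, 2))) (Function('L')(X) = Add(Add(Pow(X, 2), Mul(X, X)), -5) = Add(Add(Pow(X, 2), Pow(X, 2)), -5) = Add(Mul(2, Pow(X, 2)), -5) = Add(-5, Mul(2, Pow(X, 2))))
Function('F')(V, T) = Mul(V, Add(-3, T)) (Function('F')(V, T) = Mul(Add(-3, T), V) = Mul(V, Add(-3, T)))
Pow(Add(Function('F')(-24, Function('L')(3)), -3663), Rational(1, 2)) = Pow(Add(Mul(-24, Add(-3, Add(-5, Mul(2, Pow(3, 2))))), -3663), Rational(1, 2)) = Pow(Add(Mul(-24, Add(-3, Add(-5, Mul(2, 9)))), -3663), Rational(1, 2)) = Pow(Add(Mul(-24, Add(-3, Add(-5, 18))), -3663), Rational(1, 2)) = Pow(Add(Mul(-24, Add(-3, 13)), -3663), Rational(1, 2)) = Pow(Add(Mul(-24, 10), -3663), Rational(1, 2)) = Pow(Add(-240, -3663), Rational(1, 2)) = Pow(-3903, Rational(1, 2)) = Mul(I, Pow(3903, Rational(1, 2)))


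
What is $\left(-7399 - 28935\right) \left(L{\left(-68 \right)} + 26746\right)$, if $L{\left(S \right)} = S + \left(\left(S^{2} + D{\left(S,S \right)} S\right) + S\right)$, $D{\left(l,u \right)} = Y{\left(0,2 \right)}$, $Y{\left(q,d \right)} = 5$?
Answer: $-1122502596$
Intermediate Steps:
$D{\left(l,u \right)} = 5$
$L{\left(S \right)} = S^{2} + 7 S$ ($L{\left(S \right)} = S + \left(\left(S^{2} + 5 S\right) + S\right) = S + \left(S^{2} + 6 S\right) = S^{2} + 7 S$)
$\left(-7399 - 28935\right) \left(L{\left(-68 \right)} + 26746\right) = \left(-7399 - 28935\right) \left(- 68 \left(7 - 68\right) + 26746\right) = - 36334 \left(\left(-68\right) \left(-61\right) + 26746\right) = - 36334 \left(4148 + 26746\right) = \left(-36334\right) 30894 = -1122502596$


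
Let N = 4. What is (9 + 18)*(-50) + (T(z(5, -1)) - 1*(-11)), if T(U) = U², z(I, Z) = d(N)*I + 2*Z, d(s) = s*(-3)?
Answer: 2505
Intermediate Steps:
d(s) = -3*s
z(I, Z) = -12*I + 2*Z (z(I, Z) = (-3*4)*I + 2*Z = -12*I + 2*Z)
(9 + 18)*(-50) + (T(z(5, -1)) - 1*(-11)) = (9 + 18)*(-50) + ((-12*5 + 2*(-1))² - 1*(-11)) = 27*(-50) + ((-60 - 2)² + 11) = -1350 + ((-62)² + 11) = -1350 + (3844 + 11) = -1350 + 3855 = 2505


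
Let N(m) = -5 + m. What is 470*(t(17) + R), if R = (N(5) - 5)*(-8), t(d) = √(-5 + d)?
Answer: 18800 + 940*√3 ≈ 20428.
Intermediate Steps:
R = 40 (R = ((-5 + 5) - 5)*(-8) = (0 - 5)*(-8) = -5*(-8) = 40)
470*(t(17) + R) = 470*(√(-5 + 17) + 40) = 470*(√12 + 40) = 470*(2*√3 + 40) = 470*(40 + 2*√3) = 18800 + 940*√3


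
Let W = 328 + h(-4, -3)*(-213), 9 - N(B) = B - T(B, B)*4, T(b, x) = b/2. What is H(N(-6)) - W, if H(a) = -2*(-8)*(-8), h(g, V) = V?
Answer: -1095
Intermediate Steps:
T(b, x) = b/2 (T(b, x) = b*(½) = b/2)
N(B) = 9 + B (N(B) = 9 - (B - B/2*4) = 9 - (B - 2*B) = 9 - (-1)*B = 9 + B)
W = 967 (W = 328 - 3*(-213) = 328 + 639 = 967)
H(a) = -128 (H(a) = 16*(-8) = -128)
H(N(-6)) - W = -128 - 1*967 = -128 - 967 = -1095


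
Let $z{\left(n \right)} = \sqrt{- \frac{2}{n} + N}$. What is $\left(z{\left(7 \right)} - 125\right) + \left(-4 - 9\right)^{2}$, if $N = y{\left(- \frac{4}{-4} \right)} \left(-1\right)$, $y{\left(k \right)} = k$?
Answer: $44 + \frac{3 i \sqrt{7}}{7} \approx 44.0 + 1.1339 i$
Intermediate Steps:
$N = -1$ ($N = - \frac{4}{-4} \left(-1\right) = \left(-4\right) \left(- \frac{1}{4}\right) \left(-1\right) = 1 \left(-1\right) = -1$)
$z{\left(n \right)} = \sqrt{-1 - \frac{2}{n}}$ ($z{\left(n \right)} = \sqrt{- \frac{2}{n} - 1} = \sqrt{-1 - \frac{2}{n}}$)
$\left(z{\left(7 \right)} - 125\right) + \left(-4 - 9\right)^{2} = \left(\sqrt{\frac{-2 - 7}{7}} - 125\right) + \left(-4 - 9\right)^{2} = \left(\sqrt{\frac{-2 - 7}{7}} - 125\right) + \left(-13\right)^{2} = \left(\sqrt{\frac{1}{7} \left(-9\right)} - 125\right) + 169 = \left(\sqrt{- \frac{9}{7}} - 125\right) + 169 = \left(\frac{3 i \sqrt{7}}{7} - 125\right) + 169 = \left(-125 + \frac{3 i \sqrt{7}}{7}\right) + 169 = 44 + \frac{3 i \sqrt{7}}{7}$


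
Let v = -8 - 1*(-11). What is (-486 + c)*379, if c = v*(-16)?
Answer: -202386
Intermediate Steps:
v = 3 (v = -8 + 11 = 3)
c = -48 (c = 3*(-16) = -48)
(-486 + c)*379 = (-486 - 48)*379 = -534*379 = -202386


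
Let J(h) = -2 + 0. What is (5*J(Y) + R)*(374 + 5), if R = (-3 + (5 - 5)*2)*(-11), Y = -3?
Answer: 8717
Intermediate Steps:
J(h) = -2
R = 33 (R = (-3 + 0*2)*(-11) = (-3 + 0)*(-11) = -3*(-11) = 33)
(5*J(Y) + R)*(374 + 5) = (5*(-2) + 33)*(374 + 5) = (-10 + 33)*379 = 23*379 = 8717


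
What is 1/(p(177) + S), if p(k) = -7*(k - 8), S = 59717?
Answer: 1/58534 ≈ 1.7084e-5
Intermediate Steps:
p(k) = 56 - 7*k (p(k) = -7*(-8 + k) = 56 - 7*k)
1/(p(177) + S) = 1/((56 - 7*177) + 59717) = 1/((56 - 1239) + 59717) = 1/(-1183 + 59717) = 1/58534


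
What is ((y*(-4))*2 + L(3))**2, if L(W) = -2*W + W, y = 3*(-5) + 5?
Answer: 5929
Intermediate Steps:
y = -10 (y = -15 + 5 = -10)
L(W) = -W
((y*(-4))*2 + L(3))**2 = (-10*(-4)*2 - 1*3)**2 = (40*2 - 3)**2 = (80 - 3)**2 = 77**2 = 5929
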